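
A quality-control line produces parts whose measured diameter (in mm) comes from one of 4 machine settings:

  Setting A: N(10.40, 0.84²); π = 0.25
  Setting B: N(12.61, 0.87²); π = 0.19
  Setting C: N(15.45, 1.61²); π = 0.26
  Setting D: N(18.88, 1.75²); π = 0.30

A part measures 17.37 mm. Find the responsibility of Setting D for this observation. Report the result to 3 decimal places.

0.598

Posterior ∝ prior × likelihood, so P(k | x) ∝ w_k f_k(x); normalise over all components.
Evaluate each component's likelihood at the observed value:
  L_A = 5.32033e-16
  L_B = 1.44926e-07
  L_C = 0.121693
  L_D = 0.157109
Unnormalised posteriors:
  w_A·L_A = 0.25 × 5.32033e-16 = 1.33008e-16
  w_B·L_B = 0.19 × 1.44926e-07 = 2.75359e-08
  w_C·L_C = 0.26 × 0.121693 = 0.0316401
  w_D·L_D = 0.30 × 0.157109 = 0.0471327
Evidence: 1.33008e-16 + 2.75359e-08 + 0.0316401 + 0.0471327 = 0.0787728
P(Setting D | 17.37 mm) ≈ 0.598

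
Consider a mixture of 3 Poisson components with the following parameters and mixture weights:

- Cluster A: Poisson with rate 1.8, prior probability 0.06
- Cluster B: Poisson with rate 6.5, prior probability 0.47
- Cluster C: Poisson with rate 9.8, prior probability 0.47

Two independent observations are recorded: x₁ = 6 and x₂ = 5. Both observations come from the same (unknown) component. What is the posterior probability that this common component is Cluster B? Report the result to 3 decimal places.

0.888

Posterior ∝ prior × likelihood, so P(k | x) ∝ P(Z=k) f_k(x); normalise over all components.
Since both observations come from the same component, the likelihood for component k is f_k(x₁)·f_k(x₂).
  f_A = [0.00780859] × [0.0260286] = 0.000203247
  f_B = [0.157483] × [0.145369] = 0.0228931
  f_C = [0.0682241] × [0.0417699] = 0.00284971
Weight by the priors:
  P(Z=A)·f_A = 0.06 × 0.000203247 = 1.21948e-05
  P(Z=B)·f_B = 0.47 × 0.0228931 = 0.0107598
  P(Z=C)·f_C = 0.47 × 0.00284971 = 0.00133937
Marginal: 1.21948e-05 + 0.0107598 + 0.00133937 = 0.0121113
So the posterior for Cluster B is 0.0107598 / 0.0121113 ≈ 0.888.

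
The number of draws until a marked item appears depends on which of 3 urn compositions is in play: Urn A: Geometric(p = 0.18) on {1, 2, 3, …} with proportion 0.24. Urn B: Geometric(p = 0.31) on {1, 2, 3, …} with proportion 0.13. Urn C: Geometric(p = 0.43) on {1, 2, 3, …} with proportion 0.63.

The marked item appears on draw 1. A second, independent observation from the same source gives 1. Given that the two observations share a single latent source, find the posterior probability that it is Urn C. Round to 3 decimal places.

0.852

The responsibility of component k is π_k f_k(x) divided by Σ_j π_j f_j(x).
Since both observations come from the same component, the likelihood for component k is f_k(x₁)·f_k(x₂).
  L_A = [0.18·(1−0.18)^0 = 0.18·1 = 0.18] × [0.18] = 0.0324
  L_B = [0.31·(1−0.31)^0 = 0.31·1 = 0.31] × [0.31] = 0.0961
  L_C = [0.43·(1−0.43)^0 = 0.43·1 = 0.43] × [0.43] = 0.1849
Unnormalised posteriors:
  π_A·L_A = 0.24 × 0.0324 = 0.007776
  π_B·L_B = 0.13 × 0.0961 = 0.012493
  π_C·L_C = 0.63 × 0.1849 = 0.116487
Marginal: 0.007776 + 0.012493 + 0.116487 = 0.136756
P(Urn C | x₁,x₂) = 0.116487 / 0.136756 ≈ 0.852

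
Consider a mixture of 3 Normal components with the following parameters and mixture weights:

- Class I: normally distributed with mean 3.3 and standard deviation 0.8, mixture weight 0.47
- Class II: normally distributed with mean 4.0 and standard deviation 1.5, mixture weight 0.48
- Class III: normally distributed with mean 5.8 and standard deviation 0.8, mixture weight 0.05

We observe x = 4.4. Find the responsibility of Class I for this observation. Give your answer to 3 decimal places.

P(component k | x) = P(Z=k)·f_k(x) / marginal(x), where marginal(x) = Σ_j P(Z=j)·f_j(x).
Evaluate each component's likelihood at the observed value:
  f_I = 0.193765
  f_II = 0.256671
  f_III = 0.107847
Weight by the priors:
  P(Z=I)·f_I = 0.47 × 0.193765 = 0.0910697
  P(Z=II)·f_II = 0.48 × 0.256671 = 0.123202
  P(Z=III)·f_III = 0.05 × 0.107847 = 0.00539233
Sum: 0.0910697 + 0.123202 + 0.00539233 = 0.219664
P(Class I | x) = 0.0910697 / 0.219664 ≈ 0.415

0.415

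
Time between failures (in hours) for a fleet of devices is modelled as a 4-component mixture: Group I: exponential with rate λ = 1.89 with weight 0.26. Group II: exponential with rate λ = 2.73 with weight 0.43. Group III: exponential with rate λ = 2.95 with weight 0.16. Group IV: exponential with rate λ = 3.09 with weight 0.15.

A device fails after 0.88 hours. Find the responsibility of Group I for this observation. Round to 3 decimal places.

0.351

Posterior ∝ prior × likelihood, so P(k | x) ∝ π_k f_k(x); normalise over all components.
Evaluate each component's likelihood at the observed value:
  f_I = 0.358215
  f_II = 0.247066
  f_III = 0.219985
  f_IV = 0.203716
Prior × likelihood for each component:
  π_I·f_I = 0.26 × 0.358215 = 0.0931358
  π_II·f_II = 0.43 × 0.247066 = 0.106239
  π_III·f_III = 0.16 × 0.219985 = 0.0351976
  π_IV·f_IV = 0.15 × 0.203716 = 0.0305574
Sum: 0.0931358 + 0.106239 + 0.0351976 + 0.0305574 = 0.265129
P(Group I | the observation) ≈ 0.351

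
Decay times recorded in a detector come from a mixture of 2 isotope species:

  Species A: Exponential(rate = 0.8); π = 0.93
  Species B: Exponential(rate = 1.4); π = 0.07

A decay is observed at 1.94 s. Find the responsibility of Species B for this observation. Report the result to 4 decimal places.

0.0395

By Bayes' theorem, P(k | x) = π_k f_k(x) / Σ_j π_j f_j(x).
Component likelihoods at x = 1.94 s:
  f_A = 0.169459
  f_B = 0.0925943
Unnormalised posteriors:
  π_A·f_A = 0.93 × 0.169459 = 0.157597
  π_B·f_B = 0.07 × 0.0925943 = 0.0064816
Denominator: 0.157597 + 0.0064816 = 0.164079
P(Species B | data) = 0.0064816 / 0.164079 ≈ 0.0395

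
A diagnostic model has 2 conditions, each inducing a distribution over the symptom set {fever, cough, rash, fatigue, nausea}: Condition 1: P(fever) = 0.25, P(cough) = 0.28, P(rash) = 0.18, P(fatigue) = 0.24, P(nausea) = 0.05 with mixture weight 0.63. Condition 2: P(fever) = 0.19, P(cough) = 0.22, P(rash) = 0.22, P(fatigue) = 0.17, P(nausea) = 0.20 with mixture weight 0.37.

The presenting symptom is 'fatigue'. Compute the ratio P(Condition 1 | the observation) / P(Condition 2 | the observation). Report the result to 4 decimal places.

The posterior odds equal the prior odds times the likelihood ratio: (w_i/w_j)·(f_i(x)/f_j(x)).
Component likelihoods at x = 'fatigue':
  L_1 = P(fatigue | comp) = 0.24
  L_2 = P(fatigue | comp) = 0.17
0.1512 / 0.0629 ≈ 2.4038

2.4038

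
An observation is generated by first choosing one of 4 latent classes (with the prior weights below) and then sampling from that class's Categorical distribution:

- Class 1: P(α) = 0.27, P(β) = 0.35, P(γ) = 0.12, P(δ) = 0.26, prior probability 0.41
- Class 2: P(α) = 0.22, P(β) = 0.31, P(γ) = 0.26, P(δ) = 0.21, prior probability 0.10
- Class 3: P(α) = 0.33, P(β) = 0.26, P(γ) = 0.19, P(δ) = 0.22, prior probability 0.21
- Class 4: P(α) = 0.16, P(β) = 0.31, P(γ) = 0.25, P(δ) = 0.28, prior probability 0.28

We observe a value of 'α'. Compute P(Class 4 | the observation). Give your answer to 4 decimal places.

Apply Bayes' rule: the posterior for each component is proportional to its prior times its likelihood at x.
Component likelihoods at x = 'α':
  p_1 = P(α | comp) = 0.27
  p_2 = P(α | comp) = 0.22
  p_3 = P(α | comp) = 0.33
  p_4 = P(α | comp) = 0.16
Prior × likelihood for each component:
  P(Z=1)·p_1 = 0.41 × 0.27 = 0.1107
  P(Z=2)·p_2 = 0.10 × 0.22 = 0.022
  P(Z=3)·p_3 = 0.21 × 0.33 = 0.0693
  P(Z=4)·p_4 = 0.28 × 0.16 = 0.0448
Denominator: 0.1107 + 0.022 + 0.0693 + 0.0448 = 0.2468
P(Class 4 | 'α') ≈ 0.1815

0.1815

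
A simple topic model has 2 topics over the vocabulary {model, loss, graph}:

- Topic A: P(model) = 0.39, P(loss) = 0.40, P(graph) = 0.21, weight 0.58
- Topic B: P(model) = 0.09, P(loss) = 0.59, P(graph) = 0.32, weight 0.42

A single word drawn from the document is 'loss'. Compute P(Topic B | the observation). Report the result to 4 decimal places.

Apply Bayes' rule: the posterior for each component is proportional to its prior times its likelihood at x.
Component likelihoods at x = 'loss':
  f_A = P(loss | comp) = 0.40
  f_B = P(loss | comp) = 0.59
Unnormalised posteriors:
  π_A·f_A = 0.58 × 0.4 = 0.232
  π_B·f_B = 0.42 × 0.59 = 0.2478
Denominator: 0.232 + 0.2478 = 0.4798
P(Topic B | the observation) = 0.2478 / 0.4798 ≈ 0.5165

0.5165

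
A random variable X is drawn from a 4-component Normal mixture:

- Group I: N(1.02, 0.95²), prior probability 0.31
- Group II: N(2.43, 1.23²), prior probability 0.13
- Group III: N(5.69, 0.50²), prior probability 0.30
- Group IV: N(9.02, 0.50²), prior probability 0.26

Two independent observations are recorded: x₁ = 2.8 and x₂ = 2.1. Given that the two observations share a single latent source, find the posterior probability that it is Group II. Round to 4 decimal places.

0.7180

By Bayes' theorem, P(k | x) = P(Z=k) f_k(x) / Σ_j P(Z=j) f_j(x).
Since both observations come from the same component, the likelihood for component k is f_k(x₁)·f_k(x₂).
  L_I = [(1/(0.95·√(2π)))·exp(−(2.8−1.02)²/(2·0.95²)) = 0.419939·exp(-1.75535) = 0.0725854] × [0.220061] = 0.0159732
  L_II = [(1/(1.23·√(2π)))·exp(−(2.8−2.43)²/(2·1.23²)) = 0.324343·exp(-0.04524) = 0.309996] × [0.312878] = 0.0969907
  L_III = [(1/(0.50·√(2π)))·exp(−(2.8−5.69)²/(2·0.50²)) = 0.797885·exp(-16.70420) = 4.44016e-08] × [5.09893e-12] = 2.264e-19
  L_IV = [(1/(0.50·√(2π)))·exp(−(2.8−9.02)²/(2·0.50²)) = 0.797885·exp(-77.37680) = 1.98437e-34] × [2.03396e-42] = 4.03612e-76
Prior × likelihood for each component:
  P(Z=I)·L_I = 0.31 × 0.0159732 = 0.0049517
  P(Z=II)·L_II = 0.13 × 0.0969907 = 0.0126088
  P(Z=III)·L_III = 0.30 × 2.264e-19 = 6.79201e-20
  P(Z=IV)·L_IV = 0.26 × 4.03612e-76 = 1.04939e-76
Normaliser: 0.0049517 + 0.0126088 + 6.79201e-20 + 1.04939e-76 = 0.0175605
P(Group II | x₁, x₂) = 0.0126088 / 0.0175605 ≈ 0.7180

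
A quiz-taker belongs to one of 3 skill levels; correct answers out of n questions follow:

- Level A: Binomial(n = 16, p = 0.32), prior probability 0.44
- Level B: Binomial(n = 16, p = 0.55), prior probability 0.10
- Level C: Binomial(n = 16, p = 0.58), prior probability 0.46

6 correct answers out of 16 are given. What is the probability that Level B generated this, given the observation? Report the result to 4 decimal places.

0.0677

By Bayes' theorem, P(k | x) = π_k f_k(x) / Σ_j π_j f_j(x).
Evaluate each component's likelihood at the observed value:
  L_A = 0.181766
  L_B = 0.0754789
  L_C = 0.0520697
Multiply by the mixture weights:
  π_A·L_A = 0.44 × 0.181766 = 0.0799771
  π_B·L_B = 0.10 × 0.0754789 = 0.00754789
  π_C·L_C = 0.46 × 0.0520697 = 0.0239521
Denominator: 0.0799771 + 0.00754789 + 0.0239521 = 0.111477
P(Level B | x) ≈ 0.0677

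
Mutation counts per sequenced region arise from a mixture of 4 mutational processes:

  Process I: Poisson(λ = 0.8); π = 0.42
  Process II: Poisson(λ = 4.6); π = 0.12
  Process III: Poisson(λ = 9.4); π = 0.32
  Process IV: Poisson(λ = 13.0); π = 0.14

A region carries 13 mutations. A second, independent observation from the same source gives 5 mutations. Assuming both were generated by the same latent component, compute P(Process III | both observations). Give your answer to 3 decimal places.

P(component k | x) = w_k·f_k(x) / marginal(x), where marginal(x) = Σ_j w_j·f_j(x).
Since both observations come from the same component, the likelihood for component k is f_k(x₁)·f_k(x₂).
  f_I = [e^(−0.8)·0.8^13/13! = 3.96692e-12] × [0.00122697] = 4.86729e-15
  f_II = [e^(−4.6)·4.6^13/13! = 0.000666526] × [0.172526] = 0.000114993
  f_III = [e^(−9.4)·9.4^13/13! = 0.0594311] × [0.0505929] = 0.00300679
  f_IV = [e^(−13.0)·13.0^13/13! = 0.10994] × [0.0069937] = 0.000768887
Unnormalised posteriors:
  w_I·f_I = 0.42 × 4.86729e-15 = 2.04426e-15
  w_II·f_II = 0.12 × 0.000114993 = 1.37991e-05
  w_III·f_III = 0.32 × 0.00300679 = 0.000962174
  w_IV·f_IV = 0.14 × 0.000768887 = 0.000107644
Marginal: 2.04426e-15 + 1.37991e-05 + 0.000962174 + 0.000107644 = 0.00108362
So the posterior for Process III is 0.000962174 / 0.00108362 ≈ 0.888.

0.888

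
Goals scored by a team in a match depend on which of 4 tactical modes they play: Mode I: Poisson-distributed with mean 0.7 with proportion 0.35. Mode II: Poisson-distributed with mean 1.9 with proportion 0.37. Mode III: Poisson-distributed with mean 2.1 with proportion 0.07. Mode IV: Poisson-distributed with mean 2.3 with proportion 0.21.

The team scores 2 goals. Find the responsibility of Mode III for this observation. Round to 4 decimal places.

By Bayes' theorem, P(k | x) = P(Z=k) f_k(x) / Σ_j P(Z=j) f_j(x).
Evaluate each component's likelihood at the observed value:
  L_I = e^(−0.7)·0.7^2/2! = 0.121663
  L_II = e^(−1.9)·1.9^2/2! = 0.269971
  L_III = e^(−2.1)·2.1^2/2! = 0.270016
  L_IV = e^(−2.3)·2.3^2/2! = 0.265185
Weight by the priors:
  P(Z=I)·L_I = 0.35 × 0.121663 = 0.0425822
  P(Z=II)·L_II = 0.37 × 0.269971 = 0.0998894
  P(Z=III)·L_III = 0.07 × 0.270016 = 0.0189011
  P(Z=IV)·L_IV = 0.21 × 0.265185 = 0.0556888
Sum: 0.0425822 + 0.0998894 + 0.0189011 + 0.0556888 = 0.217062
Responsibility of Mode III: 0.0189011 / 0.217062 ≈ 0.0871

0.0871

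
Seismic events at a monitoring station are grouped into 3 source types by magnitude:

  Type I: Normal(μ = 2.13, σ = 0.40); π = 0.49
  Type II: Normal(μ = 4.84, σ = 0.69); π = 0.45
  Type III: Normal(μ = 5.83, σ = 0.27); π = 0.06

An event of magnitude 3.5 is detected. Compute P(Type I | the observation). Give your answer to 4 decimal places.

Posterior ∝ prior × likelihood, so P(k | x) ∝ π_k f_k(x); normalise over all components.
Component likelihoods at x = 3.5:
  f_I = 0.00282864
  f_II = 0.0877193
  f_III = 9.96509e-17
Prior × likelihood for each component:
  π_I·f_I = 0.49 × 0.00282864 = 0.00138603
  π_II·f_II = 0.45 × 0.0877193 = 0.0394737
  π_III·f_III = 0.06 × 9.96509e-17 = 5.97905e-18
Sum: 0.00138603 + 0.0394737 + 5.97905e-18 = 0.0408597
Responsibility of Type I: 0.00138603 / 0.0408597 ≈ 0.0339

0.0339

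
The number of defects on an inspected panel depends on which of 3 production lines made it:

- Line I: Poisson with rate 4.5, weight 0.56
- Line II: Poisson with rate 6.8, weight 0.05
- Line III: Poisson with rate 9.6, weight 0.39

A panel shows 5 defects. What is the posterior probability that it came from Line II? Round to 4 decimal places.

0.0561

P(component k | x) = P(Z=k)·f_k(x) / marginal(x), where marginal(x) = Σ_j P(Z=j)·f_j(x).
Evaluate each component's likelihood at the observed value:
  L_I = e^(−4.5)·4.5^5/5! = 0.170827
  L_II = e^(−6.8)·6.8^5/5! = 0.134946
  L_III = e^(−9.6)·9.6^5/5! = 0.0460201
Unnormalised posteriors:
  P(Z=I)·L_I = 0.56 × 0.170827 = 0.095663
  P(Z=II)·L_II = 0.05 × 0.134946 = 0.00674731
  P(Z=III)·L_III = 0.39 × 0.0460201 = 0.0179479
Sum: 0.095663 + 0.00674731 + 0.0179479 = 0.120358
Responsibility of Line II: 0.00674731 / 0.120358 ≈ 0.0561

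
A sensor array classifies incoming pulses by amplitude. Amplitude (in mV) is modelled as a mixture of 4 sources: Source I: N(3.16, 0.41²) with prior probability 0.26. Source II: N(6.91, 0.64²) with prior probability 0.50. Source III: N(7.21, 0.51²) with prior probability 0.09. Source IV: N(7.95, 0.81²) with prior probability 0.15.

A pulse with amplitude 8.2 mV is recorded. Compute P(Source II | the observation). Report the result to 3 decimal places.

0.335

By Bayes' theorem, P(k | x) = π_k f_k(x) / Σ_j π_j f_j(x).
Evaluate each component's likelihood at the observed value:
  p_I = (1/(0.41·√(2π)))·exp(−(8.2−3.16)²/(2·0.41²)) = 0.973030·exp(-75.55503) = 1.49622e-33
  p_II = (1/(0.64·√(2π)))·exp(−(8.2−6.91)²/(2·0.64²)) = 0.623347·exp(-2.03137) = 0.0817554
  p_III = (1/(0.51·√(2π)))·exp(−(8.2−7.21)²/(2·0.51²)) = 0.782240·exp(-1.88408) = 0.118876
  p_IV = (1/(0.81·√(2π)))·exp(−(8.2−7.95)²/(2·0.81²)) = 0.492521·exp(-0.04763) = 0.469612
Prior × likelihood for each component:
  π_I·p_I = 0.26 × 1.49622e-33 = 3.89017e-34
  π_II·p_II = 0.50 × 0.0817554 = 0.0408777
  π_III·p_III = 0.09 × 0.118876 = 0.0106988
  π_IV·p_IV = 0.15 × 0.469612 = 0.0704419
Marginal: 3.89017e-34 + 0.0408777 + 0.0106988 + 0.0704419 = 0.122018
Responsibility of Source II: 0.0408777 / 0.122018 ≈ 0.335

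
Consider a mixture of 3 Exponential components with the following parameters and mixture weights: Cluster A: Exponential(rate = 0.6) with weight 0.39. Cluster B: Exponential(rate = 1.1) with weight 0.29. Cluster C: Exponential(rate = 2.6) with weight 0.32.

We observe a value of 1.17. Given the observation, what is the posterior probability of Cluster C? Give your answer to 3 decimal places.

Posterior ∝ prior × likelihood, so P(k | x) ∝ P(Z=k) f_k(x); normalise over all components.
Evaluate each component's likelihood at the observed value:
  p_A = 0.6·e^(−0.6·1.17) = 0.6·e^(−0.7020) = 0.297356
  p_B = 1.1·e^(−1.1·1.17) = 1.1·e^(−1.2870) = 0.303708
  p_C = 2.6·e^(−2.6·1.17) = 2.6·e^(−3.0420) = 0.124122
Prior × likelihood for each component:
  P(Z=A)·p_A = 0.39 × 0.297356 = 0.115969
  P(Z=B)·p_B = 0.29 × 0.303708 = 0.0880752
  P(Z=C)·p_C = 0.32 × 0.124122 = 0.0397191
Evidence: 0.115969 + 0.0880752 + 0.0397191 = 0.243763
P(Cluster C | data) = 0.0397191 / 0.243763 ≈ 0.163

0.163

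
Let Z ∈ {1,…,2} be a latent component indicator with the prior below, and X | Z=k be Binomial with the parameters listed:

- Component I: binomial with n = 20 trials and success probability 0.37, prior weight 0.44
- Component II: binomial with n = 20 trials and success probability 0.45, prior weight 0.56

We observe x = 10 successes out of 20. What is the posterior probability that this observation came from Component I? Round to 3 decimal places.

0.301

Posterior ∝ prior × likelihood, so P(k | x) ∝ P(Z=k) f_k(x); normalise over all components.
Evaluate each component's likelihood at the observed value:
  f_I = C(20,10)·0.37^10·0.63^10 = 184756·4.80858e-05·0.0098493 = 0.0875027
  f_II = C(20,10)·0.45^10·0.55^10 = 184756·0.000340506·0.00253295 = 0.159349
Multiply by the mixture weights:
  P(Z=I)·f_I = 0.44 × 0.0875027 = 0.0385012
  P(Z=II)·f_II = 0.56 × 0.159349 = 0.0892357
Normaliser: 0.0385012 + 0.0892357 = 0.127737
Responsibility of Component I: 0.0385012 / 0.127737 ≈ 0.301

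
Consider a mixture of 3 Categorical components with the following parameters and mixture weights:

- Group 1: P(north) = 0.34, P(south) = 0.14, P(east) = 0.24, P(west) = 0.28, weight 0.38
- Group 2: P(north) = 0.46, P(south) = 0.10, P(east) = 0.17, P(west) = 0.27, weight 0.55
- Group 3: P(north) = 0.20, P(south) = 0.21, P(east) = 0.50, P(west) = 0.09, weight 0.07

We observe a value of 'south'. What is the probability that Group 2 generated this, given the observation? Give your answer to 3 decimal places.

0.448

By Bayes' theorem, P(k | x) = π_k f_k(x) / Σ_j π_j f_j(x).
Component likelihoods at x = 'south':
  p_1 = P(south | comp) = 0.14
  p_2 = P(south | comp) = 0.10
  p_3 = P(south | comp) = 0.21
Prior × likelihood for each component:
  π_1·p_1 = 0.38 × 0.14 = 0.0532
  π_2·p_2 = 0.55 × 0.1 = 0.055
  π_3·p_3 = 0.07 × 0.21 = 0.0147
Evidence: 0.0532 + 0.055 + 0.0147 = 0.1229
Responsibility of Group 2: 0.055 / 0.1229 ≈ 0.448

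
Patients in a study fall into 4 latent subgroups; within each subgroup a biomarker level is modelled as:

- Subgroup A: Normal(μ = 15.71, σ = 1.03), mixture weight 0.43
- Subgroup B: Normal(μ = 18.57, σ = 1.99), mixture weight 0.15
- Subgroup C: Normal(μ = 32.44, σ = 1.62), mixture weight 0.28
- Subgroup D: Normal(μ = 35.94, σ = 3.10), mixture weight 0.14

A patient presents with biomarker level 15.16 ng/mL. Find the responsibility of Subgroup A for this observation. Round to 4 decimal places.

By Bayes' theorem, P(k | x) = w_k f_k(x) / Σ_j w_j f_j(x).
Normal densities:
  L_A = (1/(1.03·√(2π)))·exp(−(15.16−15.71)²/(2·1.03²)) = 0.387323·exp(-0.14257) = 0.335859
  L_B = (1/(1.99·√(2π)))·exp(−(15.16−18.57)²/(2·1.99²)) = 0.200474·exp(-1.46816) = 0.046179
  L_C = (1/(1.62·√(2π)))·exp(−(15.16−32.44)²/(2·1.62²)) = 0.246261·exp(-56.88889) = 4.84021e-26
  L_D = (1/(3.10·√(2π)))·exp(−(15.16−35.94)²/(2·3.10²)) = 0.128691·exp(-22.46662) = 2.25123e-11
Prior × likelihood for each component:
  w_A·L_A = 0.43 × 0.335859 = 0.144419
  w_B·L_B = 0.15 × 0.046179 = 0.00692685
  w_C·L_C = 0.28 × 4.84021e-26 = 1.35526e-26
  w_D·L_D = 0.14 × 2.25123e-11 = 3.15172e-12
Evidence: 0.144419 + 0.00692685 + 1.35526e-26 + 3.15172e-12 = 0.151346
So the posterior for Subgroup A is 0.144419 / 0.151346 ≈ 0.9542.

0.9542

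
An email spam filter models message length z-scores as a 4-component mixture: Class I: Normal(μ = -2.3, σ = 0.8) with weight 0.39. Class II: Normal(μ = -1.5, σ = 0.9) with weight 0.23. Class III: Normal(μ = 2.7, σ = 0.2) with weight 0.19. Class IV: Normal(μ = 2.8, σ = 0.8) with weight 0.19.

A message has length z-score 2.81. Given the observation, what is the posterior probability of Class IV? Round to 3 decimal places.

Apply Bayes' rule: the posterior for each component is proportional to its prior times its likelihood at x.
Component likelihoods at x = 2.81:
  f_I = 6.88936e-10
  f_II = 4.64227e-06
  f_III = 1.71472
  f_IV = 0.498639
Prior × likelihood for each component:
  π_I·f_I = 0.39 × 6.88936e-10 = 2.68685e-10
  π_II·f_II = 0.23 × 4.64227e-06 = 1.06772e-06
  π_III·f_III = 0.19 × 1.71472 = 0.325797
  π_IV·f_IV = 0.19 × 0.498639 = 0.0947414
Marginal: 2.68685e-10 + 1.06772e-06 + 0.325797 + 0.0947414 = 0.420539
So the posterior for Class IV is 0.0947414 / 0.420539 ≈ 0.225.

0.225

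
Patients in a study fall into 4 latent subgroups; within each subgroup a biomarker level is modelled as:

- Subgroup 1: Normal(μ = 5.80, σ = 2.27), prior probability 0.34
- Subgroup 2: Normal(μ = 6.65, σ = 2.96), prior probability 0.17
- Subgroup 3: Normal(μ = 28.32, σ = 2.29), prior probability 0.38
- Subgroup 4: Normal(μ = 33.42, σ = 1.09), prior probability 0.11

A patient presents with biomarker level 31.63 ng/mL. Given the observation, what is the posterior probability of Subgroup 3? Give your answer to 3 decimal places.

0.690

Apply Bayes' rule: the posterior for each component is proportional to its prior times its likelihood at x.
Normal densities:
  p_1 = (1/(2.27·√(2π)))·exp(−(31.63−5.80)²/(2·2.27²)) = 0.175745·exp(-64.73917) = 1.34593e-29
  p_2 = (1/(2.96·√(2π)))·exp(−(31.63−6.65)²/(2·2.96²)) = 0.134778·exp(-35.60996) = 4.61754e-17
  p_3 = (1/(2.29·√(2π)))·exp(−(31.63−28.32)²/(2·2.29²)) = 0.174211·exp(-1.04461) = 0.0612922
  p_4 = (1/(1.09·√(2π)))·exp(−(31.63−33.42)²/(2·1.09²)) = 0.366002·exp(-1.34841) = 0.0950331
Multiply by the mixture weights:
  π_1·p_1 = 0.34 × 1.34593e-29 = 4.57615e-30
  π_2·p_2 = 0.17 × 4.61754e-17 = 7.84981e-18
  π_3·p_3 = 0.38 × 0.0612922 = 0.023291
  π_4·p_4 = 0.11 × 0.0950331 = 0.0104536
Sum: 4.57615e-30 + 7.84981e-18 + 0.023291 + 0.0104536 = 0.0337447
P(Subgroup 3 | data) = 0.023291 / 0.0337447 ≈ 0.690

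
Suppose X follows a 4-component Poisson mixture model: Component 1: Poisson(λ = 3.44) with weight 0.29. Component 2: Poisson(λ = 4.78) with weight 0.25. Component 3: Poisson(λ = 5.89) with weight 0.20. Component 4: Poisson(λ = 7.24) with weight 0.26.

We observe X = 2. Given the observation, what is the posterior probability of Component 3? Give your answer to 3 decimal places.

Apply Bayes' rule: the posterior for each component is proportional to its prior times its likelihood at x.
Component likelihoods at x = 2:
  L_1 = 0.18972
  L_2 = 0.0959176
  L_3 = 0.0479961
  L_4 = 0.0187999
Multiply by the mixture weights:
  w_1·L_1 = 0.29 × 0.18972 = 0.0550189
  w_2·L_2 = 0.25 × 0.0959176 = 0.0239794
  w_3·L_3 = 0.20 × 0.0479961 = 0.00959922
  w_4·L_4 = 0.26 × 0.0187999 = 0.00488797
Normaliser: 0.0550189 + 0.0239794 + 0.00959922 + 0.00488797 = 0.0934855
So the posterior for Component 3 is 0.00959922 / 0.0934855 ≈ 0.103.

0.103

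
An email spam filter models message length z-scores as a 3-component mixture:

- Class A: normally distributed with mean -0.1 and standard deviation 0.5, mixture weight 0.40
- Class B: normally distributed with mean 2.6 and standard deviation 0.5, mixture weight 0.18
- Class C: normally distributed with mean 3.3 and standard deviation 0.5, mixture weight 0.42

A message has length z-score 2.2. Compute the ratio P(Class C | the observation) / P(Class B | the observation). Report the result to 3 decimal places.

Posterior odds = (w_i f_i(x)) / (w_j f_j(x)); the normalising sum cancels.
Evaluate each component's likelihood at the observed value:
  p_A = 2.02817e-05
  p_B = 0.579383
  p_C = 0.0709492
Odds = (0.42/0.18) × (0.0709492/0.579383) = 2.33333 × 0.122456 ≈ 0.286

0.286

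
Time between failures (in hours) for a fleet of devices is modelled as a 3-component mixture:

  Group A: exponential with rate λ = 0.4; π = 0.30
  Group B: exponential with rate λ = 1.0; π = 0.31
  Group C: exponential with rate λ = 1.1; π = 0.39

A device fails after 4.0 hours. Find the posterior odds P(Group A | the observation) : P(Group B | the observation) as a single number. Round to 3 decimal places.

Since P(k|x) ∝ π_k f_k(x), the posterior odds are π_i f_i(x) / (π_j f_j(x)).
Evaluate each component's likelihood at the observed value:
  f_A = 0.4·e^(−0.4·4.0) = 0.4·e^(−1.6000) = 0.0807586
  f_B = 1.0·e^(−1.0·4.0) = 1.0·e^(−4.0000) = 0.0183156
  f_C = 1.1·e^(−1.1·4.0) = 1.1·e^(−4.4000) = 0.0135051
Posterior odds = (π_A·f_A) / (π_B·f_B) = (0.30·0.0807586) / (0.31·0.0183156) = 0.0242276 / 0.00567785 ≈ 4.267

4.267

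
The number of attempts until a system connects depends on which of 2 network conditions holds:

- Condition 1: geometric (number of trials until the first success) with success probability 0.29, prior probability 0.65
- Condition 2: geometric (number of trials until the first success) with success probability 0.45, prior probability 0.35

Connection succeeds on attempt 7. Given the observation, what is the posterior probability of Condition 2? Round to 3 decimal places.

0.153

Posterior ∝ prior × likelihood, so P(k | x) ∝ π_k f_k(x); normalise over all components.
Component likelihoods at x = 7:
  L_1 = 0.29·(1−0.29)^6 = 0.29·0.1281 = 0.0371491
  L_2 = 0.45·(1−0.45)^6 = 0.45·0.0276806 = 0.0124563
Prior × likelihood for each component:
  π_1·L_1 = 0.65 × 0.0371491 = 0.0241469
  π_2·L_2 = 0.35 × 0.0124563 = 0.0043597
Normaliser: 0.0241469 + 0.0043597 = 0.0285066
So the posterior for Condition 2 is 0.0043597 / 0.0285066 ≈ 0.153.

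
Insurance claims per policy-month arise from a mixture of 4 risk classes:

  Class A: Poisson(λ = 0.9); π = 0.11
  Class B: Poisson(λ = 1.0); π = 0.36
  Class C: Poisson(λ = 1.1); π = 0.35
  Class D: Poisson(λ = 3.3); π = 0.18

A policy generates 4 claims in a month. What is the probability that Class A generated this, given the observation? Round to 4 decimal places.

0.0262

The responsibility of component k is π_k f_k(x) divided by Σ_j π_j f_j(x).
Poisson probabilities:
  p_A = 0.0111146
  p_B = 0.0153283
  p_C = 0.0203065
  p_D = 0.182252
Unnormalised posteriors:
  π_A·p_A = 0.11 × 0.0111146 = 0.00122261
  π_B·p_B = 0.36 × 0.0153283 = 0.00551819
  π_C·p_C = 0.35 × 0.0203065 = 0.00710728
  π_D·p_D = 0.18 × 0.182252 = 0.0328054
Evidence: 0.00122261 + 0.00551819 + 0.00710728 + 0.0328054 = 0.0466535
P(Class A | x) ≈ 0.0262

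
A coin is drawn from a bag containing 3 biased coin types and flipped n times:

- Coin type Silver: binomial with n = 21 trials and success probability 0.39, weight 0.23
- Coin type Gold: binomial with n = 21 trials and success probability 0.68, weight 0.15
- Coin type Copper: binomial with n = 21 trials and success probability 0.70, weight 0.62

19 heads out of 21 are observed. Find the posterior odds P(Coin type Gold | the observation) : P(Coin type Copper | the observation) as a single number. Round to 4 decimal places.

Posterior odds = (w_i f_i(x)) / (w_j f_j(x)); the normalising sum cancels.
Evaluate each component's likelihood at the observed value:
  p_Silver = C(21,19)·0.39^19·0.61^2 = 210·1.69913e-08·0.3721 = 1.32772e-06
  p_Gold = C(21,19)·0.68^19·0.32^2 = 210·0.000657157·0.1024 = 0.0141315
  p_Copper = C(21,19)·0.70^19·0.30^2 = 210·0.00113989·0.09 = 0.0215439
Posterior odds = (w_Gold·p_Gold) / (w_Copper·p_Copper) = (0.15·0.0141315) / (0.62·0.0215439) = 0.00211973 / 0.0133572 ≈ 0.1587

0.1587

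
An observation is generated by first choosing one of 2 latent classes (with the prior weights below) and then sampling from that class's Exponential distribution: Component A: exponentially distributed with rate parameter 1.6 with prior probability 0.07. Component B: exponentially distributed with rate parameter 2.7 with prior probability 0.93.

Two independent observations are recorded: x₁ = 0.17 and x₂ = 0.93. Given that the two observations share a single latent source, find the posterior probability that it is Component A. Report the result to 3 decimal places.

0.081

By Bayes' theorem, P(k | x) = π_k f_k(x) / Σ_j π_j f_j(x).
Since both observations come from the same component, the likelihood for component k is f_k(x₁)·f_k(x₂).
  p_A = [1.6·e^(−1.6·0.17) = 1.6·e^(−0.2720) = 1.21897] × [0.361318] = 0.440435
  p_B = [2.7·e^(−2.7·0.17) = 2.7·e^(−0.4590) = 1.70617] × [0.219205] = 0.374001
Multiply by the mixture weights:
  π_A·p_A = 0.07 × 0.440435 = 0.0308304
  π_B·p_B = 0.93 × 0.374001 = 0.347821
Marginal: 0.0308304 + 0.347821 = 0.378651
P(Component A | data) = 0.0308304 / 0.378651 ≈ 0.081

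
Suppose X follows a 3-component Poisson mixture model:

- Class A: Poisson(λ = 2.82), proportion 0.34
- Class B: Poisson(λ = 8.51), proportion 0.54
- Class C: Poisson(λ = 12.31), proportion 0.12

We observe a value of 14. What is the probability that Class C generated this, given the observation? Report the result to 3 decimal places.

0.466

Posterior ∝ prior × likelihood, so P(k | x) ∝ P(Z=k) f_k(x); normalise over all components.
Component likelihoods at x = 14:
  f_A = 1.37521e-06
  f_B = 0.0241412
  f_C = 0.0948504
Prior × likelihood for each component:
  P(Z=A)·f_A = 0.34 × 1.37521e-06 = 4.67571e-07
  P(Z=B)·f_B = 0.54 × 0.0241412 = 0.0130363
  P(Z=C)·f_C = 0.12 × 0.0948504 = 0.0113821
Evidence: 4.67571e-07 + 0.0130363 + 0.0113821 = 0.0244188
Responsibility of Class C: 0.0113821 / 0.0244188 ≈ 0.466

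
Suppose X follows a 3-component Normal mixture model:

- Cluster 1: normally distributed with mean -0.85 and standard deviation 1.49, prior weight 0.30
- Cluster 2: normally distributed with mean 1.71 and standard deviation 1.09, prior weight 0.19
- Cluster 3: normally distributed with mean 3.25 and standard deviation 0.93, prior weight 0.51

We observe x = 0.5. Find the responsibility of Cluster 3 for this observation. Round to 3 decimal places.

By Bayes' theorem, P(k | x) = w_k f_k(x) / Σ_j w_j f_j(x).
Evaluate each component's likelihood at the observed value:
  p_1 = 0.177609
  p_2 = 0.197648
  p_3 = 0.00541674
Multiply by the mixture weights:
  w_1·p_1 = 0.30 × 0.177609 = 0.0532828
  w_2·p_2 = 0.19 × 0.197648 = 0.0375531
  w_3·p_3 = 0.51 × 0.00541674 = 0.00276254
Evidence: 0.0532828 + 0.0375531 + 0.00276254 = 0.0935984
Responsibility of Cluster 3: 0.00276254 / 0.0935984 ≈ 0.030

0.030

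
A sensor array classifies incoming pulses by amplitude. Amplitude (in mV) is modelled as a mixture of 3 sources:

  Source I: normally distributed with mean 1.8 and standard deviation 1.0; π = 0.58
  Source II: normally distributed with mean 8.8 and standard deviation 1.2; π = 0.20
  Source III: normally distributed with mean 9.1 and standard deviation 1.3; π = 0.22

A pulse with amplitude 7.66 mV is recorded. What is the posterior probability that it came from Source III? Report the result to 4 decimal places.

P(component k | x) = π_k·f_k(x) / marginal(x), where marginal(x) = Σ_j π_j·f_j(x).
Component likelihoods at x = 7.66 mV:
  f_I = 1.39367e-08
  f_II = 0.211716
  f_III = 0.166162
Weight by the priors:
  π_I·f_I = 0.58 × 1.39367e-08 = 8.0833e-09
  π_II·f_II = 0.20 × 0.211716 = 0.0423432
  π_III·f_III = 0.22 × 0.166162 = 0.0365556
Sum: 8.0833e-09 + 0.0423432 + 0.0365556 = 0.0788988
Responsibility of Source III: 0.0365556 / 0.0788988 ≈ 0.4633

0.4633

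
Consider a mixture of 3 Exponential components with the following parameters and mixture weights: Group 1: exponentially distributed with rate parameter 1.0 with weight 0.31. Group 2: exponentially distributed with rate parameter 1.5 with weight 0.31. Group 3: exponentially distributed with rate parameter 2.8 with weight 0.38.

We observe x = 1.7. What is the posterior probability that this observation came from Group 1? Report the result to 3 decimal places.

0.555

Apply Bayes' rule: the posterior for each component is proportional to its prior times its likelihood at x.
Evaluate each component's likelihood at the observed value:
  p_1 = 1.0·e^(−1.0·1.7) = 1.0·e^(−1.7000) = 0.182684
  p_2 = 1.5·e^(−1.5·1.7) = 1.5·e^(−2.5500) = 0.117122
  p_3 = 2.8·e^(−2.8·1.7) = 2.8·e^(−4.7600) = 0.0239837
Prior × likelihood for each component:
  w_1·p_1 = 0.31 × 0.182684 = 0.0566319
  w_2·p_2 = 0.31 × 0.117122 = 0.036308
  w_3·p_3 = 0.38 × 0.0239837 = 0.00911381
Normaliser: 0.0566319 + 0.036308 + 0.00911381 = 0.102054
P(Group 1 | x) = 0.0566319 / 0.102054 ≈ 0.555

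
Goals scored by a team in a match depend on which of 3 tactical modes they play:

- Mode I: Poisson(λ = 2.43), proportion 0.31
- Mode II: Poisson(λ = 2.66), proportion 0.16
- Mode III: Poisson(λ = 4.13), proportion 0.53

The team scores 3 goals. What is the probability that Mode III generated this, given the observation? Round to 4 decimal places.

0.4993

Posterior ∝ prior × likelihood, so P(k | x) ∝ π_k f_k(x); normalise over all components.
Evaluate each component's likelihood at the observed value:
  p_I = 0.210539
  p_II = 0.219417
  p_III = 0.188826
Weight by the priors:
  π_I·p_I = 0.31 × 0.210539 = 0.065267
  π_II·p_II = 0.16 × 0.219417 = 0.0351067
  π_III·p_III = 0.53 × 0.188826 = 0.100078
Marginal: 0.065267 + 0.0351067 + 0.100078 = 0.200452
P(Mode III | 3 goals) ≈ 0.4993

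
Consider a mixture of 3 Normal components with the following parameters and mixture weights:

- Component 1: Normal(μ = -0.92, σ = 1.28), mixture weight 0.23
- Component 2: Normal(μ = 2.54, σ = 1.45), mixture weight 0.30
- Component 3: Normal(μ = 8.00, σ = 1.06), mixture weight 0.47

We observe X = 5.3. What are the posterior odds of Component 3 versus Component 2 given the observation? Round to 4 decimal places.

0.5116

The posterior odds equal the prior odds times the likelihood ratio: (π_i/π_j)·(f_i(x)/f_j(x)).
Component likelihoods at x = 5.3:
  p_1 = (1/(1.28·√(2π)))·exp(−(5.3−-0.92)²/(2·1.28²)) = 0.311674·exp(-11.80676) = 2.32321e-06
  p_2 = (1/(1.45·√(2π)))·exp(−(5.3−2.54)²/(2·1.45²)) = 0.275133·exp(-1.81156) = 0.0449565
  p_3 = (1/(1.06·√(2π)))·exp(−(5.3−8.00)²/(2·1.06²)) = 0.376361·exp(-3.24404) = 0.0146804
Odds = (0.47/0.30) × (0.0146804/0.0449565) = 1.56667 × 0.326546 ≈ 0.5116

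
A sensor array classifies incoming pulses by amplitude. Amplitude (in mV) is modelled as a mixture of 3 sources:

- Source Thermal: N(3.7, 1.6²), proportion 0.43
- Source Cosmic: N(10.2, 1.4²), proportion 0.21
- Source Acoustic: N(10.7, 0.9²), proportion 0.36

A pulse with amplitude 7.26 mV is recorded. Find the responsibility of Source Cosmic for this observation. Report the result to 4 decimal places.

The responsibility of component k is π_k f_k(x) divided by Σ_j π_j f_j(x).
Component likelihoods at x = 7.26 mV:
  p_Thermal = 0.0209786
  p_Cosmic = 0.0314169
  p_Acoustic = 0.000298044
Multiply by the mixture weights:
  π_Thermal·p_Thermal = 0.43 × 0.0209786 = 0.00902078
  π_Cosmic·p_Cosmic = 0.21 × 0.0314169 = 0.00659754
  π_Acoustic·p_Acoustic = 0.36 × 0.000298044 = 0.000107296
Denominator: 0.00902078 + 0.00659754 + 0.000107296 = 0.0157256
P(Source Cosmic | data) = 0.00659754 / 0.0157256 ≈ 0.4195

0.4195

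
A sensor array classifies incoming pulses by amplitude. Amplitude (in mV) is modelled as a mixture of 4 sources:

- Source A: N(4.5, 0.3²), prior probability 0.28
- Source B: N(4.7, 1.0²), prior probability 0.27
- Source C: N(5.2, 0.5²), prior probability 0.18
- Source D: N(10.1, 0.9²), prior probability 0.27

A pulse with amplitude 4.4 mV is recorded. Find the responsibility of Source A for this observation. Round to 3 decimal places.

Apply Bayes' rule: the posterior for each component is proportional to its prior times its likelihood at x.
Normal densities:
  p_A = (1/(0.3·√(2π)))·exp(−(4.4−4.5)²/(2·0.3²)) = 1.329808·exp(-0.05556) = 1.25794
  p_B = (1/(1.0·√(2π)))·exp(−(4.4−4.7)²/(2·1.0²)) = 0.398942·exp(-0.04500) = 0.381388
  p_C = (1/(0.5·√(2π)))·exp(−(4.4−5.2)²/(2·0.5²)) = 0.797885·exp(-1.28000) = 0.221842
  p_D = (1/(0.9·√(2π)))·exp(−(4.4−10.1)²/(2·0.9²)) = 0.443269·exp(-20.05556) = 8.64272e-10
Prior × likelihood for each component:
  P(Z=A)·p_A = 0.28 × 1.25794 = 0.352224
  P(Z=B)·p_B = 0.27 × 0.381388 = 0.102975
  P(Z=C)·p_C = 0.18 × 0.221842 = 0.0399315
  P(Z=D)·p_D = 0.27 × 8.64272e-10 = 2.33353e-10
Marginal: 0.352224 + 0.102975 + 0.0399315 + 2.33353e-10 = 0.495131
P(Source A | x) = 0.352224 / 0.495131 ≈ 0.711

0.711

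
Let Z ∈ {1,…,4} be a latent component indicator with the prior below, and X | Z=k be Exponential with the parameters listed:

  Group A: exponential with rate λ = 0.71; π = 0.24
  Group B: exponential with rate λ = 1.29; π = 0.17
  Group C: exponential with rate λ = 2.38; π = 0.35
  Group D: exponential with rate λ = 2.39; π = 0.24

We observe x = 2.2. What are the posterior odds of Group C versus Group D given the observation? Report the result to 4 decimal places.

Only the two components matter; the odds are (π_i f_i(x)) / (π_j f_j(x)).
Evaluate each component's likelihood at the observed value:
  L_A = 0.148899
  L_B = 0.07552
  L_C = 0.0126652
  L_D = 0.0124416
Posterior odds = (π_C·L_C) / (π_D·L_D) = (0.35·0.0126652) / (0.24·0.0124416) = 0.00443281 / 0.00298599 ≈ 1.4845

1.4845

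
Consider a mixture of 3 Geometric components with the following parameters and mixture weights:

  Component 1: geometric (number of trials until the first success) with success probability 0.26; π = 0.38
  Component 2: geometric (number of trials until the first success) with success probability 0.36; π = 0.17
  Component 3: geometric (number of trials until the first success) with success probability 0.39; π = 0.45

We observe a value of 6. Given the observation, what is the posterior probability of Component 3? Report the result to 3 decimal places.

The responsibility of component k is π_k f_k(x) divided by Σ_j π_j f_j(x).
Geometric probabilities:
  f_1 = 0.26·(1−0.26)^5 = 0.26·0.221901 = 0.0576942
  f_2 = 0.36·(1−0.36)^5 = 0.36·0.107374 = 0.0386547
  f_3 = 0.39·(1−0.39)^5 = 0.39·0.0844596 = 0.0329393
Unnormalised posteriors:
  π_1·f_1 = 0.38 × 0.0576942 = 0.0219238
  π_2·f_2 = 0.17 × 0.0386547 = 0.0065713
  π_3·f_3 = 0.45 × 0.0329393 = 0.0148227
Normaliser: 0.0219238 + 0.0065713 + 0.0148227 = 0.0433178
P(Component 3 | 6) ≈ 0.342

0.342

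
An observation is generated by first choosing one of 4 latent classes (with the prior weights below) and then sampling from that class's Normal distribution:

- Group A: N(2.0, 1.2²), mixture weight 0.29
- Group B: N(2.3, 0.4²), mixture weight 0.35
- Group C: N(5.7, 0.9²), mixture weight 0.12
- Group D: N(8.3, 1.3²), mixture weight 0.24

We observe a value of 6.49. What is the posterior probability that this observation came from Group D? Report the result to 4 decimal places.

0.4351

Apply Bayes' rule: the posterior for each component is proportional to its prior times its likelihood at x.
Component likelihoods at x = 6.49:
  f_A = (1/(1.2·√(2π)))·exp(−(6.49−2.0)²/(2·1.2²)) = 0.332452·exp(-7.00003) = 0.000303146
  f_B = (1/(0.4·√(2π)))·exp(−(6.49−2.3)²/(2·0.4²)) = 0.997356·exp(-54.86281) = 1.48673e-24
  f_C = (1/(0.9·√(2π)))·exp(−(6.49−5.7)²/(2·0.9²)) = 0.443269·exp(-0.38525) = 0.301548
  f_D = (1/(1.3·√(2π)))·exp(−(6.49−8.3)²/(2·1.3²)) = 0.306879·exp(-0.96926) = 0.116419
Multiply by the mixture weights:
  P(Z=A)·f_A = 0.29 × 0.000303146 = 8.79124e-05
  P(Z=B)·f_B = 0.35 × 1.48673e-24 = 5.20357e-25
  P(Z=C)·f_C = 0.12 × 0.301548 = 0.0361858
  P(Z=D)·f_D = 0.24 × 0.116419 = 0.0279405
Evidence: 8.79124e-05 + 5.20357e-25 + 0.0361858 + 0.0279405 = 0.0642142
P(Group D | 6.49) ≈ 0.4351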